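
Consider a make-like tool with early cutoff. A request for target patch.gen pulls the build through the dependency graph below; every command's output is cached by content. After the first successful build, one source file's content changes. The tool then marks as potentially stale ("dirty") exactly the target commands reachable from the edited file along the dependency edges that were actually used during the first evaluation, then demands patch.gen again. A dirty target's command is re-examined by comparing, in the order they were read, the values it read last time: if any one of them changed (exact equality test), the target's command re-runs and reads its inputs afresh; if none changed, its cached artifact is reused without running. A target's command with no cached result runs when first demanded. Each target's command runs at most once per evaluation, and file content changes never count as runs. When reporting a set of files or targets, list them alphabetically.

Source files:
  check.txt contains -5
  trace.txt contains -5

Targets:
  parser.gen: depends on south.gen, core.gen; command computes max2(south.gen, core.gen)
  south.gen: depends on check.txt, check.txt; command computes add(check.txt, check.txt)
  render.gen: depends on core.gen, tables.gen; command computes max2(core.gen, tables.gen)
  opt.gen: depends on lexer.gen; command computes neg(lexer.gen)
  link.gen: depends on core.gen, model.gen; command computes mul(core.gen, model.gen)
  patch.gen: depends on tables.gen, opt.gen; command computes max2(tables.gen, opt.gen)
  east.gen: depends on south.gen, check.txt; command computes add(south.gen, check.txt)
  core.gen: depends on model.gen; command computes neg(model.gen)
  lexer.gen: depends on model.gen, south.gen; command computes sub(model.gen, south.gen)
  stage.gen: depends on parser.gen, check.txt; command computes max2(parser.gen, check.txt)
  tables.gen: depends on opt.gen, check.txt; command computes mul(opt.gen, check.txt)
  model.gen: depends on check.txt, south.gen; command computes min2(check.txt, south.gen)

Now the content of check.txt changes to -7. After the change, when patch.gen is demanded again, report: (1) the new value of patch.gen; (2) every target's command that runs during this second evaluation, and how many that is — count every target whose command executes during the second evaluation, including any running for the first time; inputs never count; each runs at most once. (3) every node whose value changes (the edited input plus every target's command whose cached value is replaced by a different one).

First demand of the output computes:
  south.gen = add(-5, -5) = -10
  model.gen = min2(-5, -10) = -10
  lexer.gen = sub(-10, -10) = 0
  opt.gen = neg(0) = 0
  tables.gen = mul(0, -5) = 0
  patch.gen = max2(0, 0) = 0

After the edit, cleaning proceeds:
  south.gen: a read changed (check.txt -5->-7; check.txt -5->-7) — executes, giving -14.
  model.gen: a read changed (check.txt -5->-7; south.gen -10->-14) — executes, giving -14.
  lexer.gen: a read changed (model.gen -10->-14; south.gen -10->-14) — executes, giving 0 — identical to its old value.
  opt.gen: dirty, but its reads are unchanged (lexer.gen unchanged); cached 0 stands.
  tables.gen: a read changed (check.txt -5->-7) — executes, giving 0 — identical to its old value.
  patch.gen: dirty, but its reads are unchanged (tables.gen unchanged, opt.gen unchanged); cached 0 stands.

Note where the cutoff bites: opt.gen is checked, finds nothing changed, and keeps its cache.

Demanding patch.gen again yields 0.
4 target commands run: lexer.gen, model.gen, south.gen, tables.gen.
The nodes whose values change: check.txt, model.gen, south.gen.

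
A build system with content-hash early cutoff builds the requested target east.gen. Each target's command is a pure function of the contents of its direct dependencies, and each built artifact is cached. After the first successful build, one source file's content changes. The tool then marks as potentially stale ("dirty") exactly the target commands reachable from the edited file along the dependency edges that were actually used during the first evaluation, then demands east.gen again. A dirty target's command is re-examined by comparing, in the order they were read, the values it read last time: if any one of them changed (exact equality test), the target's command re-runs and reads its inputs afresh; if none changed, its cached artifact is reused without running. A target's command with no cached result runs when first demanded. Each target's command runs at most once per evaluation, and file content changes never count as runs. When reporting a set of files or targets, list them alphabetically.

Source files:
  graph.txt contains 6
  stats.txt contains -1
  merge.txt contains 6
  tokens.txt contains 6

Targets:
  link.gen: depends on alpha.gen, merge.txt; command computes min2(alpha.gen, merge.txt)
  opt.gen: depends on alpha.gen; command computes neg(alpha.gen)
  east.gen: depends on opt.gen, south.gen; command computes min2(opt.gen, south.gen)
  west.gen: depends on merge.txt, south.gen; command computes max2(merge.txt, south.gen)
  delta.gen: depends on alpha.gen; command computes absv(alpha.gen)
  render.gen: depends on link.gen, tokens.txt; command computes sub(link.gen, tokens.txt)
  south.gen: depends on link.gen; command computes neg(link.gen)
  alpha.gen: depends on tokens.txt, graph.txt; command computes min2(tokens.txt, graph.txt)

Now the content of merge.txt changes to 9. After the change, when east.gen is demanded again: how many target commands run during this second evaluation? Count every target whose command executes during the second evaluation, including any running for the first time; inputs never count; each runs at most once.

First evaluation (everything demanded from the output):
  alpha.gen = min2(6, 6) = 6
  link.gen = min2(6, 6) = 6
  opt.gen = neg(6) = -6
  south.gen = neg(6) = -6
  east.gen = min2(-6, -6) = -6

Propagation after the edit:
  link.gen: runs — merge.txt 6->9; result 6 (same value as before).
  south.gen: checked — values it read are unchanged (link.gen unchanged); reused cached -6 without running.
  east.gen: checked — values it read are unchanged (opt.gen unchanged, south.gen unchanged); reused cached -6 without running.

Key observation: the change is absorbed at link.gen — it re-runs but produces the same value, and the output's value is unchanged.

Target commands that run: link.gen — 1 in total.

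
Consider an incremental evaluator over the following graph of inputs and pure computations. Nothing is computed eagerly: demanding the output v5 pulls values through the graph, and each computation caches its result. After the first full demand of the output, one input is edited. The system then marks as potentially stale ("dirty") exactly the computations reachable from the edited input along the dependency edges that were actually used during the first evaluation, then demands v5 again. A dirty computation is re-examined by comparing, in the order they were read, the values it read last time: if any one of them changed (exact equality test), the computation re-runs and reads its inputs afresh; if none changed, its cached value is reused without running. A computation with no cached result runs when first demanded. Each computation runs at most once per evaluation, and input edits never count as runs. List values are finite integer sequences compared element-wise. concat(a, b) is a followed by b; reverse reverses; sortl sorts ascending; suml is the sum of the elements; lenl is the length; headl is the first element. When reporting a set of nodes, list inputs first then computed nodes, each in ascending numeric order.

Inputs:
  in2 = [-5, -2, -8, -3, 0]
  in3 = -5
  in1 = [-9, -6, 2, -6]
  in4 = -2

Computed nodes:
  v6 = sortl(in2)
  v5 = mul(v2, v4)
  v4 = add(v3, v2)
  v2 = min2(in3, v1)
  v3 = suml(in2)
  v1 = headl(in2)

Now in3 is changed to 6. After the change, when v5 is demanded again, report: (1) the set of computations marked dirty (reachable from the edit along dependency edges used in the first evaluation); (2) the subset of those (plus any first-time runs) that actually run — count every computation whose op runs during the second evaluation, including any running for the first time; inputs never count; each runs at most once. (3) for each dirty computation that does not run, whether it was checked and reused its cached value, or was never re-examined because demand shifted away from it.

Dirty set: v2, v4, v5.
Run set: v2 (1 run).
Re-examined without running (cache reused): v4, v5.
The important point: v2 recomputes to an identical value, and the output ends up unchanged.

Initial pass — values computed on the first demand:
  v1 = headl([-5, -2, -8, -3, 0]) = -5
  v2 = min2(-5, -5) = -5
  v3 = suml([-5, -2, -8, -3, 0]) = -18
  v4 = add(-18, -5) = -23
  v5 = mul(-5, -23) = 115

Second demand — change propagation:
  v2: re-runs because in3 -5->6; new result -5 (unchanged).
  v4: re-examined; everything it read last time is the same (v3 unchanged, v2 unchanged) — cache -23 kept, no run.
  v5: re-examined; everything it read last time is the same (v2 unchanged, v4 unchanged) — cache 115 kept, no run.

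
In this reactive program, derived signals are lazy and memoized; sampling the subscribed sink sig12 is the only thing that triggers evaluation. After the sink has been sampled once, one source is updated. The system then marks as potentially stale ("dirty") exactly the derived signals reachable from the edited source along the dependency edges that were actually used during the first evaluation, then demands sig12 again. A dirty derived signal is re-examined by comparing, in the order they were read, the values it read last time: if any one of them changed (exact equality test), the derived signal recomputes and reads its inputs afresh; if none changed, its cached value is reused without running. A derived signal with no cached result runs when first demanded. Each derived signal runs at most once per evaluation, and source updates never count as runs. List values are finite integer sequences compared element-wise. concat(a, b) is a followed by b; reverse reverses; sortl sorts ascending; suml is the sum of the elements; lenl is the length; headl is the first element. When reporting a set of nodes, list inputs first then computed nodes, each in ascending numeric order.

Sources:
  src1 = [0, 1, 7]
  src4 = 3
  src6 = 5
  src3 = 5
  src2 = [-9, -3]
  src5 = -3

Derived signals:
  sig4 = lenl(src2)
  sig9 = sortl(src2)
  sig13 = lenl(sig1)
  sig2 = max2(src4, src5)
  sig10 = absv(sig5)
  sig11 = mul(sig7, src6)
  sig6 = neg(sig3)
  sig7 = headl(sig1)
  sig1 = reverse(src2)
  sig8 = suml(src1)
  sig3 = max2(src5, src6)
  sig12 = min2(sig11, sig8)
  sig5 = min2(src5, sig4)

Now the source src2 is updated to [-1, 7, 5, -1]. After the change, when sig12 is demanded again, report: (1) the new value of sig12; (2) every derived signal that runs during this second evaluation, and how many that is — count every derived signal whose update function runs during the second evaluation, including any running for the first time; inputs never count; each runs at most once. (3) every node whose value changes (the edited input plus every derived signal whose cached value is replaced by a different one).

Demanding sig12 again yields -5.
4 derived signals run: sig1, sig7, sig11, sig12.
The nodes whose values change: src2, sig1, sig7, sig11, sig12.

First demand of the output computes:
  sig1 = reverse([-9, -3]) = [-3, -9]
  sig7 = headl([-3, -9]) = -3
  sig8 = suml([0, 1, 7]) = 8
  sig11 = mul(-3, 5) = -15
  sig12 = min2(-15, 8) = -15

After the edit, cleaning proceeds:
  sig1: a read changed (src2 [-9, -3]->[-1, 7, 5, -1]) — executes, giving [-1, 5, 7, -1].
  sig7: a read changed (sig1 [-3, -9]->[-1, 5, 7, -1]) — executes, giving -1.
  sig11: a read changed (sig7 -3->-1) — executes, giving -5.
  sig12: a read changed (sig11 -15->-5) — executes, giving -5.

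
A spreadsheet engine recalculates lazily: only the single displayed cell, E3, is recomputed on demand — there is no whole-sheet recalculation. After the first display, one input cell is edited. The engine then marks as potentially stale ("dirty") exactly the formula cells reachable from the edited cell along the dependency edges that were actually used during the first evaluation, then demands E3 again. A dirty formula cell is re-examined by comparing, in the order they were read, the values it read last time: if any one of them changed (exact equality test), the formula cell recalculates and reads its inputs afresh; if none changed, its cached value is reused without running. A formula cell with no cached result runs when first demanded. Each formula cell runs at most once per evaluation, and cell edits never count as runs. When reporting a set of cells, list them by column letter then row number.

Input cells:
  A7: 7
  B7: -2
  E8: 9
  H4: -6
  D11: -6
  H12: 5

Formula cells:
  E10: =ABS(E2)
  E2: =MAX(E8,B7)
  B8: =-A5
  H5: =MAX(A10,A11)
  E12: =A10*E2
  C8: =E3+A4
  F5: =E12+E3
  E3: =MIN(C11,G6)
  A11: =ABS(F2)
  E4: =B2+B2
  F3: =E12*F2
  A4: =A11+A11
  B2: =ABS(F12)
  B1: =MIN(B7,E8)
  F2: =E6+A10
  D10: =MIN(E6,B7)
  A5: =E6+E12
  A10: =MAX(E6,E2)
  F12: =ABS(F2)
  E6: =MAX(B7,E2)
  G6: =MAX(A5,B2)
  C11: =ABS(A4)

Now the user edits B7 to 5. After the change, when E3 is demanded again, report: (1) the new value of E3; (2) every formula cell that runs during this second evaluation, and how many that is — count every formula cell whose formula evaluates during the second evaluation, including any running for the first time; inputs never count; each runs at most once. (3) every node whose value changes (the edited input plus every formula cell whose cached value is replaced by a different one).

New value of E3: 36.
Formula cells that run: E2, E6 — 2 in total.
Values that change: B7.
Key observation: the cutoff stops propagation at A10 — its inputs' values are unchanged, so it reuses its cache.

First evaluation (everything demanded from the output):
  E2 = MAX(9, -2) = 9
  E6 = MAX(-2, 9) = 9
  A10 = MAX(9, 9) = 9
  E12 = 9 * 9 = 81
  A5 = 9 + 81 = 90
  F2 = 9 + 9 = 18
  A11 = ABS(18) = 18
  A4 = 18 + 18 = 36
  C11 = ABS(36) = 36
  F12 = ABS(18) = 18
  B2 = ABS(18) = 18
  G6 = MAX(90, 18) = 90
  E3 = MIN(36, 90) = 36

Propagation after the edit:
  E2: runs — B7 -2->5; result 9 (same value as before).
  E6: runs — B7 -2->5; result 9 (same value as before).
  A10: checked — values it read are unchanged (E6 unchanged, E2 unchanged); reused cached 9 without running.
  E12: checked — values it read are unchanged (A10 unchanged, E2 unchanged); reused cached 81 without running.
  A5: checked — values it read are unchanged (E6 unchanged, E12 unchanged); reused cached 90 without running.
  F2: checked — values it read are unchanged (E6 unchanged, A10 unchanged); reused cached 18 without running.
  A11: checked — values it read are unchanged (F2 unchanged); reused cached 18 without running.
  A4: checked — values it read are unchanged (A11 unchanged, A11 unchanged); reused cached 36 without running.
  C11: checked — values it read are unchanged (A4 unchanged); reused cached 36 without running.
  F12: checked — values it read are unchanged (F2 unchanged); reused cached 18 without running.
  B2: checked — values it read are unchanged (F12 unchanged); reused cached 18 without running.
  G6: checked — values it read are unchanged (A5 unchanged, B2 unchanged); reused cached 90 without running.
  E3: checked — values it read are unchanged (C11 unchanged, G6 unchanged); reused cached 36 without running.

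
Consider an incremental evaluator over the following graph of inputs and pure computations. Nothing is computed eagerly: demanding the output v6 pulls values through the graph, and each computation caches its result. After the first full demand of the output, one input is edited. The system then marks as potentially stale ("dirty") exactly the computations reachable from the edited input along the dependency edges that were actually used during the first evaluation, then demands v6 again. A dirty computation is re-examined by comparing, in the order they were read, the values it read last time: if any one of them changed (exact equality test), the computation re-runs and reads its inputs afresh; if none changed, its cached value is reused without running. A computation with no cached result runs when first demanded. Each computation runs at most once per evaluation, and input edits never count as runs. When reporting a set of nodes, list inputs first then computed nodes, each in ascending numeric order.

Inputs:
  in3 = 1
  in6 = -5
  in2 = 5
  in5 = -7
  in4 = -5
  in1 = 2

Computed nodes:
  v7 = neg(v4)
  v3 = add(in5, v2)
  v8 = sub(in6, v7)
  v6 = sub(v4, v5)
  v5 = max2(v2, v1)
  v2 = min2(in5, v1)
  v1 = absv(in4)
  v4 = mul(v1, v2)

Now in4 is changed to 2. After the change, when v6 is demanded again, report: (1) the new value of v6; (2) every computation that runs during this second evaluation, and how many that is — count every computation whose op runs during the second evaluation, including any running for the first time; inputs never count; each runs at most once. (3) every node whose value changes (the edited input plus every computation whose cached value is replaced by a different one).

Initial pass — values computed on the first demand:
  v1 = absv(-5) = 5
  v2 = min2(-7, 5) = -7
  v4 = mul(5, -7) = -35
  v5 = max2(-7, 5) = 5
  v6 = sub(-35, 5) = -40

Second demand — change propagation:
  v1: re-runs because in4 -5->2; new result 2.
  v2: re-runs because v1 5->2; new result -7 (unchanged).
  v4: re-runs because v1 5->2; new result -14.
  v5: re-runs because v1 5->2; new result 2.
  v6: re-runs because v4 -35->-14; v5 5->2; new result -16.

v6 now evaluates to -16.
Run set: v1, v2, v4, v5, v6 (5 run).
Changed values: in4, v1, v4, v5, v6.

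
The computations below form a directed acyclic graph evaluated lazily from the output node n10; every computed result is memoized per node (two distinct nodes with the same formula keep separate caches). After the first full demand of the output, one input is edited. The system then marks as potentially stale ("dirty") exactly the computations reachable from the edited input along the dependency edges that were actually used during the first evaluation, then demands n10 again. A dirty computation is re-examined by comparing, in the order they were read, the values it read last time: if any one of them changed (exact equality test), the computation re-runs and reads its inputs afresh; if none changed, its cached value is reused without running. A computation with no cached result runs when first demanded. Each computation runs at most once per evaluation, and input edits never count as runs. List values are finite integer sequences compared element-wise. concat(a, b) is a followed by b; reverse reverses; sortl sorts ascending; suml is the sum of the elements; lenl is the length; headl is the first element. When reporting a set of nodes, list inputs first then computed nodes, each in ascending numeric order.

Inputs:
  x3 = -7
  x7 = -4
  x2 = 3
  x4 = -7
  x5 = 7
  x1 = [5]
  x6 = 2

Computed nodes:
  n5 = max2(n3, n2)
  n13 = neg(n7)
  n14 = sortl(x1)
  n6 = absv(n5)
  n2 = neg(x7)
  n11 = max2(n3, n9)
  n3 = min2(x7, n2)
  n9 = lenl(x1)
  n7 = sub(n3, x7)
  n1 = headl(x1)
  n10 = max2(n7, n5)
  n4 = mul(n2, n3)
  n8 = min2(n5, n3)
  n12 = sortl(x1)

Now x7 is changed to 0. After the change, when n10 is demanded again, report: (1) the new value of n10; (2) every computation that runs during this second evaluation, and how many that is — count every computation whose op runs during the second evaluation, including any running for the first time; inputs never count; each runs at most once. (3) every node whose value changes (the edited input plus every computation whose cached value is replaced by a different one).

First demand of the output computes:
  n2 = neg(-4) = 4
  n3 = min2(-4, 4) = -4
  n5 = max2(-4, 4) = 4
  n7 = sub(-4, -4) = 0
  n10 = max2(0, 4) = 4

After the edit, cleaning proceeds:
  n2: a read changed (x7 -4->0) — executes, giving 0.
  n3: a read changed (x7 -4->0; n2 4->0) — executes, giving 0.
  n5: a read changed (n3 -4->0; n2 4->0) — executes, giving 0.
  n7: a read changed (n3 -4->0; x7 -4->0) — executes, giving 0 — identical to its old value.
  n10: a read changed (n5 4->0) — executes, giving 0.

Demanding n10 again yields 0.
5 computations run: n2, n3, n5, n7, n10.
The nodes whose values change: x7, n2, n3, n5, n10.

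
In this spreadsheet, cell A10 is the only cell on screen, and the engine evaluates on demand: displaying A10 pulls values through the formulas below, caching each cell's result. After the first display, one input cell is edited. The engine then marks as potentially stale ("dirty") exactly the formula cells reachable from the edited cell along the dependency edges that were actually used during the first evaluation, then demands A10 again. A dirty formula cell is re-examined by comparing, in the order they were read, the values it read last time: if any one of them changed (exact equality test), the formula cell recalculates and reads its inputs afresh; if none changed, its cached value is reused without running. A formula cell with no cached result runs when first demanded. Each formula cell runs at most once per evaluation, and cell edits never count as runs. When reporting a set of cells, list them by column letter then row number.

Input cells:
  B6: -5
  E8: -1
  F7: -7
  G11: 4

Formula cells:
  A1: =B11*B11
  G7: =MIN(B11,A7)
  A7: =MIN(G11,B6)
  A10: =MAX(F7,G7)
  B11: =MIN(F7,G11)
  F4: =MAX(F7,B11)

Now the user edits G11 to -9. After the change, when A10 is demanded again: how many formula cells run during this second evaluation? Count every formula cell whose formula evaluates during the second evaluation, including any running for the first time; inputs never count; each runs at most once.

Initial pass — values computed on the first demand:
  A7 = MIN(4, -5) = -5
  B11 = MIN(-7, 4) = -7
  G7 = MIN(-7, -5) = -7
  A10 = MAX(-7, -7) = -7

Second demand — change propagation:
  A7: re-runs because G11 4->-9; new result -9.
  B11: re-runs because G11 4->-9; new result -9.
  G7: re-runs because B11 -7->-9; A7 -5->-9; new result -9.
  A10: re-runs because G7 -7->-9; new result -7 (unchanged).

Run set: A7, A10, B11, G7 (4 run).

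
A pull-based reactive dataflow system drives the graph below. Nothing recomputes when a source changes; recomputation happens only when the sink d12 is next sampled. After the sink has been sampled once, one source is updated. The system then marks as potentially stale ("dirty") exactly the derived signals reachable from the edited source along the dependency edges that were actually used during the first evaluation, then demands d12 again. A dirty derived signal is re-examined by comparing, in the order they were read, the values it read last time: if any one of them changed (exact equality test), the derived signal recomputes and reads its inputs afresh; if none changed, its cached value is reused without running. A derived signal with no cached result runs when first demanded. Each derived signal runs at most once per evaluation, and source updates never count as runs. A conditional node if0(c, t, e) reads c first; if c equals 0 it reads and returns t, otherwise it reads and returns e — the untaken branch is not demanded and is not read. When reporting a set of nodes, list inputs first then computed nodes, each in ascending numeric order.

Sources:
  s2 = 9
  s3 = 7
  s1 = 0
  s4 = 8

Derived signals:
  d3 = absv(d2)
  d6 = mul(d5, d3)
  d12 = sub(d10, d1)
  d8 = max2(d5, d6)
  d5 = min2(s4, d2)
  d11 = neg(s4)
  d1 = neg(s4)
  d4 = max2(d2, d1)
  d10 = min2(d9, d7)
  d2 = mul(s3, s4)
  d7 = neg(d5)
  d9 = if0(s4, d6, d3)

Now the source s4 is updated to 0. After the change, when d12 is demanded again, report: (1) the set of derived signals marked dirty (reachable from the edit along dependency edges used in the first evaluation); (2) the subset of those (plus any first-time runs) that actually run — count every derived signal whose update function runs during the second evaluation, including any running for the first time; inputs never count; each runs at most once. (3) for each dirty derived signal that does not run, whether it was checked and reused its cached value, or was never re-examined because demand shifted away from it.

Marked dirty: d1, d2, d3, d5, d7, d9, d10, d12.
Derived signals that run: d1, d2, d3, d5, d6, d7, d9, d10, d12 — 9 in total.
Every dirty derived signal ran.
Key observation: a condition flipped, so demand reaches new nodes — d6 runs for the first time.

First evaluation (everything demanded from the output):
  d1 = neg(8) = -8
  d2 = mul(7, 8) = 56
  d3 = absv(56) = 56
  d5 = min2(8, 56) = 8
  d7 = neg(8) = -8
  d9 = if0(s4=8 -> else branch d3) = 56
  d10 = min2(56, -8) = -8
  d12 = sub(-8, -8) = 0

Propagation after the edit:
  d1: runs — s4 8->0; result 0.
  d2: runs — s4 8->0; result 0.
  d3: runs — d2 56->0; result 0.
  d5: runs — s4 8->0; d2 56->0; result 0.
  d6: demanded for the first time — runs, produces 0.
  d7: runs — d5 8->0; result 0.
  d9: runs — s4 8->0; d3 56->0; result 0.
  d10: runs — d9 56->0; d7 -8->0; result 0.
  d12: runs — d10 -8->0; d1 -8->0; result 0 (same value as before).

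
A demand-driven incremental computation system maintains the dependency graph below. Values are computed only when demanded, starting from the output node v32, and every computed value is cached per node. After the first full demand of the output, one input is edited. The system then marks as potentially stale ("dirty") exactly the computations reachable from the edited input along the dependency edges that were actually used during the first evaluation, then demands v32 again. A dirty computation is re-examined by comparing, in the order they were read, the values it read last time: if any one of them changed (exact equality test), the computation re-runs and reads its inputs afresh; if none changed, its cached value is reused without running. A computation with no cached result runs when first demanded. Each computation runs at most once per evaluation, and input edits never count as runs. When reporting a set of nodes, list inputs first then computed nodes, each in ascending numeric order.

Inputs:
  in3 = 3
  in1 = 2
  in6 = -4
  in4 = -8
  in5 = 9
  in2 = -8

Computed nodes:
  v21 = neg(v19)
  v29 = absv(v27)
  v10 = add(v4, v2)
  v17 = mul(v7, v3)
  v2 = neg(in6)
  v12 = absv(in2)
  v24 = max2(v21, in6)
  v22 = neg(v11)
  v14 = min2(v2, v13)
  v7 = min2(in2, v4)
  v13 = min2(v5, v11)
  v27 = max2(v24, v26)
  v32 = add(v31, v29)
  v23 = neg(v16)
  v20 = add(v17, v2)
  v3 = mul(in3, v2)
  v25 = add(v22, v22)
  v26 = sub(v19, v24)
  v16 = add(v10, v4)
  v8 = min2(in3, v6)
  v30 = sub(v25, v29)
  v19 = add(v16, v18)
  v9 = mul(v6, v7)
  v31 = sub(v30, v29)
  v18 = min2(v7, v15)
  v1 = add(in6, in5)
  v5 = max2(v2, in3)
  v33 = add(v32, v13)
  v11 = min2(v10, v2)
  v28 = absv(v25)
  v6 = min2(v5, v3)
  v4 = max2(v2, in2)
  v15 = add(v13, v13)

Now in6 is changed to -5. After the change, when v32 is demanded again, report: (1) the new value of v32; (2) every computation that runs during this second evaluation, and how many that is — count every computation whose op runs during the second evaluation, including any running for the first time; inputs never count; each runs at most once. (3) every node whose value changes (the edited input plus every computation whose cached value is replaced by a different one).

New value of v32: -22.
Computations that run: v2, v4, v5, v7, v10, v11, v13, v15, v16, v18, v19, v21, v22, v24, v25, v26, v27, v29, v30, v31, v32 — 21 in total.
Values that change: in6, v2, v4, v5, v10, v11, v13, v15, v16, v19, v21, v22, v24, v25, v26, v27, v29, v30, v31, v32.

First evaluation (everything demanded from the output):
  v2 = neg(-4) = 4
  v4 = max2(4, -8) = 4
  v5 = max2(4, 3) = 4
  v7 = min2(-8, 4) = -8
  v10 = add(4, 4) = 8
  v11 = min2(8, 4) = 4
  v13 = min2(4, 4) = 4
  v15 = add(4, 4) = 8
  v16 = add(8, 4) = 12
  v18 = min2(-8, 8) = -8
  v19 = add(12, -8) = 4
  v21 = neg(4) = -4
  v22 = neg(4) = -4
  v24 = max2(-4, -4) = -4
  v25 = add(-4, -4) = -8
  v26 = sub(4, -4) = 8
  v27 = max2(-4, 8) = 8
  v29 = absv(8) = 8
  v30 = sub(-8, 8) = -16
  v31 = sub(-16, 8) = -24
  v32 = add(-24, 8) = -16

Propagation after the edit:
  v2: runs — in6 -4->-5; result 5.
  v4: runs — v2 4->5; result 5.
  v5: runs — v2 4->5; result 5.
  v7: runs — v4 4->5; result -8 (same value as before).
  v10: runs — v4 4->5; v2 4->5; result 10.
  v11: runs — v10 8->10; v2 4->5; result 5.
  v13: runs — v5 4->5; v11 4->5; result 5.
  v15: runs — v13 4->5; v13 4->5; result 10.
  v16: runs — v10 8->10; v4 4->5; result 15.
  v18: runs — v15 8->10; result -8 (same value as before).
  v19: runs — v16 12->15; result 7.
  v21: runs — v19 4->7; result -7.
  v22: runs — v11 4->5; result -5.
  v24: runs — v21 -4->-7; in6 -4->-5; result -5.
  v25: runs — v22 -4->-5; v22 -4->-5; result -10.
  v26: runs — v19 4->7; v24 -4->-5; result 12.
  v27: runs — v24 -4->-5; v26 8->12; result 12.
  v29: runs — v27 8->12; result 12.
  v30: runs — v25 -8->-10; v29 8->12; result -22.
  v31: runs — v30 -16->-22; v29 8->12; result -34.
  v32: runs — v31 -24->-34; v29 8->12; result -22.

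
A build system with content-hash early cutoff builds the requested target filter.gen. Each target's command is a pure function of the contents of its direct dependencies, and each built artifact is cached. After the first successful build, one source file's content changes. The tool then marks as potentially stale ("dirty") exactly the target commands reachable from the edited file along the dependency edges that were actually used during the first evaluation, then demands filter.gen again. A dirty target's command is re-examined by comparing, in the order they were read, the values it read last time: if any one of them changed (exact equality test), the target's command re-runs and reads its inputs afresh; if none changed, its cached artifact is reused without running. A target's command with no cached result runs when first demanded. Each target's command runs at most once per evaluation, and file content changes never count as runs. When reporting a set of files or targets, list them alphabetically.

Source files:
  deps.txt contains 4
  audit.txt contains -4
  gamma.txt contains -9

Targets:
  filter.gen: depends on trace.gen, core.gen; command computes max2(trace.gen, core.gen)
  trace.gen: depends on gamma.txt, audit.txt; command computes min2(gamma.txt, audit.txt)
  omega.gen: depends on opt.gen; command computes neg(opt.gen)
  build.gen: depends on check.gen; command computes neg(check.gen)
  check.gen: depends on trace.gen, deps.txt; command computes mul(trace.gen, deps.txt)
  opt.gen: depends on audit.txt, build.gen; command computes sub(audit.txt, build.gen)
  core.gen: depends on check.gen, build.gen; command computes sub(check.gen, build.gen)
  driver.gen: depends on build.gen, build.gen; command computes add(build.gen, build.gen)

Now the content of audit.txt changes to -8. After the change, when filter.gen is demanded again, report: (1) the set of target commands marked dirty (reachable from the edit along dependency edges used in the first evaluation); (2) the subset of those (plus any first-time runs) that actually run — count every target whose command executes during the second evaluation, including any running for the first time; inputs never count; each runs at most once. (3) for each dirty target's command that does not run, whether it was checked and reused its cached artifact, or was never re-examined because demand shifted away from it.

Marked dirty: build.gen, check.gen, core.gen, filter.gen, trace.gen.
Target commands that run: trace.gen — 1 in total.
Checked but reused from cache: build.gen, check.gen, core.gen, filter.gen.
Key observation: the change is absorbed at trace.gen — it re-runs but produces the same value, and the output's value is unchanged.

First evaluation (everything demanded from the output):
  trace.gen = min2(-9, -4) = -9
  check.gen = mul(-9, 4) = -36
  build.gen = neg(-36) = 36
  core.gen = sub(-36, 36) = -72
  filter.gen = max2(-9, -72) = -9

Propagation after the edit:
  trace.gen: runs — audit.txt -4->-8; result -9 (same value as before).
  check.gen: checked — values it read are unchanged (trace.gen unchanged, deps.txt unchanged); reused cached -36 without running.
  build.gen: checked — values it read are unchanged (check.gen unchanged); reused cached 36 without running.
  core.gen: checked — values it read are unchanged (check.gen unchanged, build.gen unchanged); reused cached -72 without running.
  filter.gen: checked — values it read are unchanged (trace.gen unchanged, core.gen unchanged); reused cached -9 without running.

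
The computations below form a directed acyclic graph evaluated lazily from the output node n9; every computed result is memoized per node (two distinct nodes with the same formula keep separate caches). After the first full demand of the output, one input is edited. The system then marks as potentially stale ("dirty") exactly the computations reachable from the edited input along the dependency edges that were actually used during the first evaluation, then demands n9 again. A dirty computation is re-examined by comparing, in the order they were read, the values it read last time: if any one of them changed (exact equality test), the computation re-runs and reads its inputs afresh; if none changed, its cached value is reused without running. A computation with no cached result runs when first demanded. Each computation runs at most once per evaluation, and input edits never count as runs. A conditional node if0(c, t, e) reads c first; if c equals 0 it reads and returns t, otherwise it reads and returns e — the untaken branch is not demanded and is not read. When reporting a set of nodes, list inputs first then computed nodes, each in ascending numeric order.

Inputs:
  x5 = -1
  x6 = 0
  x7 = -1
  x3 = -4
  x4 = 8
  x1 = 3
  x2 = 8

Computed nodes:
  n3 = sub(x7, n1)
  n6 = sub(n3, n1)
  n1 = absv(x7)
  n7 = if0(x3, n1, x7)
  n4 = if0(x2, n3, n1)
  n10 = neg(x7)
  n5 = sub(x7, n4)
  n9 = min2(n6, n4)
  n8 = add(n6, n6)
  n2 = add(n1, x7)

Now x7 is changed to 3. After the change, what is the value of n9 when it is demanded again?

First demand of the output computes:
  n1 = absv(-1) = 1
  n3 = sub(-1, 1) = -2
  n4 = if0(x2=8 -> else branch n1) = 1
  n6 = sub(-2, 1) = -3
  n9 = min2(-3, 1) = -3

After the edit, cleaning proceeds:
  n1: a read changed (x7 -1->3) — executes, giving 3.
  n3: a read changed (x7 -1->3; n1 1->3) — executes, giving 0.
  n4: a read changed (n1 1->3) — executes, giving 3.
  n6: a read changed (n3 -2->0; n1 1->3) — executes, giving -3 — identical to its old value.
  n9: a read changed (n4 1->3) — executes, giving -3 — identical to its old value.

Demanding n9 again yields -3.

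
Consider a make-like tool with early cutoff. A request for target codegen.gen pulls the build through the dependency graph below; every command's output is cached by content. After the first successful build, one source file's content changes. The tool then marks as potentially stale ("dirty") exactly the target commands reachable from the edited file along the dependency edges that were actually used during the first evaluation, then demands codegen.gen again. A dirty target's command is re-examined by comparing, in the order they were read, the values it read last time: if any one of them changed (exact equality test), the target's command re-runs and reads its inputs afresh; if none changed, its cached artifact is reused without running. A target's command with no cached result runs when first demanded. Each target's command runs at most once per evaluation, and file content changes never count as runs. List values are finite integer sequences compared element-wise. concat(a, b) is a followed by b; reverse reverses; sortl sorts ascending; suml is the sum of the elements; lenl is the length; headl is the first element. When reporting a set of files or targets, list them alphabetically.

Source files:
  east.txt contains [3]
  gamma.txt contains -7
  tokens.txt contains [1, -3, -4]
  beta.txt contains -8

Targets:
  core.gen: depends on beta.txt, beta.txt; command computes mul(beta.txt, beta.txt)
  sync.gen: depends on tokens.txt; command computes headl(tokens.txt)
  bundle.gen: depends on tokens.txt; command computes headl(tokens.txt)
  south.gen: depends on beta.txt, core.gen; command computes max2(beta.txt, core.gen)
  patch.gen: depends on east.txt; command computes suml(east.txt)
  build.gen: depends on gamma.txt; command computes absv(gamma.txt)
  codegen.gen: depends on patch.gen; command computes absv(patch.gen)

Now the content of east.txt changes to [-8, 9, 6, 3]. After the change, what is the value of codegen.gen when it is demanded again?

First demand of the output computes:
  patch.gen = suml([3]) = 3
  codegen.gen = absv(3) = 3

After the edit, cleaning proceeds:
  patch.gen: a read changed (east.txt [3]->[-8, 9, 6, 3]) — executes, giving 10.
  codegen.gen: a read changed (patch.gen 3->10) — executes, giving 10.

Demanding codegen.gen again yields 10.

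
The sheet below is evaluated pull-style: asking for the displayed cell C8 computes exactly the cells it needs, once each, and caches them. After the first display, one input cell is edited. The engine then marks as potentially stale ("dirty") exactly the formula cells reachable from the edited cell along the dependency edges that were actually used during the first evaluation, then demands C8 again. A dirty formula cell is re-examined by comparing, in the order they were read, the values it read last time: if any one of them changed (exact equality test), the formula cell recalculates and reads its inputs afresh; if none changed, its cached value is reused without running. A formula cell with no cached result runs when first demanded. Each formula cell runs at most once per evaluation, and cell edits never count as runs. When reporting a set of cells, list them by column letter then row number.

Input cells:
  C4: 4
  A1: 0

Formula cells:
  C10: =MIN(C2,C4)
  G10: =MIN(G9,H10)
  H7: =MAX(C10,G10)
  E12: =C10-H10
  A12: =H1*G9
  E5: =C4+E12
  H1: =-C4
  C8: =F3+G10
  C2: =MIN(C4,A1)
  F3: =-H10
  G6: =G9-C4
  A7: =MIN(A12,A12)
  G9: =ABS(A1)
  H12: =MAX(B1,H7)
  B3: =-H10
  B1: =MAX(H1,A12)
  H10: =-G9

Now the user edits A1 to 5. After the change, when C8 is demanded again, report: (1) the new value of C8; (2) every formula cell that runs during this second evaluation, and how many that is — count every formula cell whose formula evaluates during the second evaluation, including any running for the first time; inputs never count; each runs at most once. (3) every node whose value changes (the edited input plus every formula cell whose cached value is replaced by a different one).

First demand of the output computes:
  G9 = ABS(0) = 0
  H10 = -(0) = 0
  F3 = -(0) = 0
  G10 = MIN(0, 0) = 0
  C8 = 0 + 0 = 0

After the edit, cleaning proceeds:
  G9: a read changed (A1 0->5) — executes, giving 5.
  H10: a read changed (G9 0->5) — executes, giving -5.
  F3: a read changed (H10 0->-5) — executes, giving 5.
  G10: a read changed (G9 0->5; H10 0->-5) — executes, giving -5.
  C8: a read changed (F3 0->5; G10 0->-5) — executes, giving 0 — identical to its old value.

Demanding C8 again yields 0.
5 formula cells run: C8, F3, G9, G10, H10.
The nodes whose values change: A1, F3, G9, G10, H10.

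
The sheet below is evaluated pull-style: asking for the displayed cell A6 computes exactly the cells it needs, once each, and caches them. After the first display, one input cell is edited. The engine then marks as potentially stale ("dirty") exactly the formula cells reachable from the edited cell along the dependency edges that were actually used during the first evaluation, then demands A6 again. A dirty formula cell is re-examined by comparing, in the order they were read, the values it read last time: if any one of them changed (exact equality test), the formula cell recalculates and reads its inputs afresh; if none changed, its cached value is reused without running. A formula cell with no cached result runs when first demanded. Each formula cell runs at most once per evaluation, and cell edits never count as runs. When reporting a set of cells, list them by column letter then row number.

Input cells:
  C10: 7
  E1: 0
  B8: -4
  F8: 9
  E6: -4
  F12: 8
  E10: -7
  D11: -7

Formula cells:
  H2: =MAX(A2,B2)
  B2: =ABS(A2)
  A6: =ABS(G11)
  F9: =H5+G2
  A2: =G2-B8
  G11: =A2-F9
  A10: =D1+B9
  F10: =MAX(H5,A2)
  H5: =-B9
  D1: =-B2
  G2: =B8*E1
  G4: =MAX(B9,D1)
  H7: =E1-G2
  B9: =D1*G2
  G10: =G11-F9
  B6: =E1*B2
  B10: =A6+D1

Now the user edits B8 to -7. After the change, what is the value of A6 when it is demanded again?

First demand of the output computes:
  G2 = -4 * 0 = 0
  A2 = 0 - -4 = 4
  B2 = ABS(4) = 4
  D1 = -(4) = -4
  B9 = -4 * 0 = 0
  H5 = -(0) = 0
  F9 = 0 + 0 = 0
  G11 = 4 - 0 = 4
  A6 = ABS(4) = 4

After the edit, cleaning proceeds:
  G2: a read changed (B8 -4->-7) — executes, giving 0 — identical to its old value.
  A2: a read changed (B8 -4->-7) — executes, giving 7.
  B2: a read changed (A2 4->7) — executes, giving 7.
  D1: a read changed (B2 4->7) — executes, giving -7.
  B9: a read changed (D1 -4->-7) — executes, giving 0 — identical to its old value.
  H5: dirty, but its reads are unchanged (B9 unchanged); cached 0 stands.
  F9: dirty, but its reads are unchanged (H5 unchanged, G2 unchanged); cached 0 stands.
  G11: a read changed (A2 4->7) — executes, giving 7.
  A6: a read changed (G11 4->7) — executes, giving 7.

Note where the cutoff bites: H5 is checked, finds nothing changed, and keeps its cache.

Demanding A6 again yields 7.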